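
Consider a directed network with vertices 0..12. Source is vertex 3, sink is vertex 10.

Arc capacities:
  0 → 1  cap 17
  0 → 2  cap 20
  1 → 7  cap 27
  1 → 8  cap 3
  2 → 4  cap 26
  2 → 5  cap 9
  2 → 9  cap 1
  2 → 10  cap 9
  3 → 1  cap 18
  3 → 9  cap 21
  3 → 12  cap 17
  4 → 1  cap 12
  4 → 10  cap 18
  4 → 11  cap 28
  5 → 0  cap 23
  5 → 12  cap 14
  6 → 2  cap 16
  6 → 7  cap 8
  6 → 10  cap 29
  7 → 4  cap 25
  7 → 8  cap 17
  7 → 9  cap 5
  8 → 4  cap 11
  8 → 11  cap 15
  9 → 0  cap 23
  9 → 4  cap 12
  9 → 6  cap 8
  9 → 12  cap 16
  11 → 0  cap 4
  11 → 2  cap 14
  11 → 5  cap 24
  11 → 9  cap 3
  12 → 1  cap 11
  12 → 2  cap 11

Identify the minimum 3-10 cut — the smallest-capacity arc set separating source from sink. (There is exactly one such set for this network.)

augment #1: 3→9→4→10 push 12
augment #2: 3→9→6→10 push 8
augment #3: 3→12→2→10 push 9
augment #4: 3→1→7→4→10 push 6
max flow = 35; residual-reachable set from 3 gives S-side
cut edges (S→T): {(2,10), (4,10), (9,6)} total cap 35

Min-cut arcs: {(2,10), (4,10), (9,6)} (total capacity 35)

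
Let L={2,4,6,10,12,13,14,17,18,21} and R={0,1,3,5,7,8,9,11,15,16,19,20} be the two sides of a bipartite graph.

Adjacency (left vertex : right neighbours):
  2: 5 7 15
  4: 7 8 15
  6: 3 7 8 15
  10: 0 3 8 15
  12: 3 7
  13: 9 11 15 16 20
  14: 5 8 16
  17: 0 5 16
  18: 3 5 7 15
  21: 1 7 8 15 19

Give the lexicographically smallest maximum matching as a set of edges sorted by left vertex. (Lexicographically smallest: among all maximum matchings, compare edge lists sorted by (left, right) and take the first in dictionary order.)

|M| = 9 (so the lex-smallest maximum matching has 9 edges)
process left vertices in ascending order; for each, take the smallest-labelled available neighbour that still permits 9 edges overall, or leave it unmatched if none does
lex-smallest matching: {2-5, 4-7, 6-3, 10-0, 13-9, 14-8, 17-16, 18-15, 21-1}

Lex-smallest maximum matching: {(2,5), (4,7), (6,3), (10,0), (13,9), (14,8), (17,16), (18,15), (21,1)}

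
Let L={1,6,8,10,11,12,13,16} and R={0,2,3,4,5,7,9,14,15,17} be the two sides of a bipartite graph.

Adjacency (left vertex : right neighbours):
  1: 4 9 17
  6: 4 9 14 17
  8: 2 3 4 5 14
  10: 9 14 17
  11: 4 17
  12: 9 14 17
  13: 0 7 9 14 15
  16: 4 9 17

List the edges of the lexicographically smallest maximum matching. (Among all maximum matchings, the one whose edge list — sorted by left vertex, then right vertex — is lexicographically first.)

|M| = 6 (so the lex-smallest maximum matching has 6 edges)
process left vertices in ascending order; for each, take the smallest-labelled available neighbour that still permits 6 edges overall, or leave it unmatched if none does
lex-smallest matching: {1-4, 6-9, 8-2, 10-14, 11-17, 13-0}

Lex-smallest maximum matching: {(1,4), (6,9), (8,2), (10,14), (11,17), (13,0)}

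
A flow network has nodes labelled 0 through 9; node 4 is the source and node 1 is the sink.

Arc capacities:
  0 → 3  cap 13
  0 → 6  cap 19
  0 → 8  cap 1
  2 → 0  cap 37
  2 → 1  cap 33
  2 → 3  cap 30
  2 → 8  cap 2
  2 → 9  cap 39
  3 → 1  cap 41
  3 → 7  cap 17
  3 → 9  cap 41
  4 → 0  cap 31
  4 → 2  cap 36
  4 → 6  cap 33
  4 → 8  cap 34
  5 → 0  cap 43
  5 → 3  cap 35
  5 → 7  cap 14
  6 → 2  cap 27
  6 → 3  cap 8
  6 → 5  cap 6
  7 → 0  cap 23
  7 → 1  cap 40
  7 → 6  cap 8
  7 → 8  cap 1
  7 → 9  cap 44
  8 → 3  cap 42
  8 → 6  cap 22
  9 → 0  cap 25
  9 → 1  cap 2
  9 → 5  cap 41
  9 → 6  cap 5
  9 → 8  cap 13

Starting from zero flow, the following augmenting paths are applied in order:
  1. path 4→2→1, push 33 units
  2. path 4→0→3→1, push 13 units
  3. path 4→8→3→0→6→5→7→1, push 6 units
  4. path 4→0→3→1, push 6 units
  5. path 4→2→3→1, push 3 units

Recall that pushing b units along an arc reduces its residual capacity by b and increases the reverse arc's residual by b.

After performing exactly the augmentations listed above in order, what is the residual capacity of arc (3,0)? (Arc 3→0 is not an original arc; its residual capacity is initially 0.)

Residual capacity of (3,0): 13

after path 1 (4→2→1, push 33): res(3,0)=0
after path 2 (4→0→3→1, push 13): res(3,0)=13
after path 3 (4→8→3→0→6→5→7→1, push 6): res(3,0)=7
after path 4 (4→0→3→1, push 6): res(3,0)=13
after path 5 (4→2→3→1, push 3): res(3,0)=13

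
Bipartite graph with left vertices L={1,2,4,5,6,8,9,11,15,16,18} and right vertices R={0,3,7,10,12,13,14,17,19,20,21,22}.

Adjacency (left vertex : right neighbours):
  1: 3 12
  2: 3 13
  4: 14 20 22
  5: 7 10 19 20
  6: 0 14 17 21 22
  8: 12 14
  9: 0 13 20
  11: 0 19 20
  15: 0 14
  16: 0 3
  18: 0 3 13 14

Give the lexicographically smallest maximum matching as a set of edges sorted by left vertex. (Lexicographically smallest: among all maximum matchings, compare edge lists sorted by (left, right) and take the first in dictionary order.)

Lex-smallest maximum matching: {(1,3), (2,13), (4,22), (5,7), (6,17), (8,12), (9,20), (11,19), (15,0), (18,14)}

|M| = 10 (so the lex-smallest maximum matching has 10 edges)
process left vertices in ascending order; for each, take the smallest-labelled available neighbour that still permits 10 edges overall, or leave it unmatched if none does
lex-smallest matching: {1-3, 2-13, 4-22, 5-7, 6-17, 8-12, 9-20, 11-19, 15-0, 18-14}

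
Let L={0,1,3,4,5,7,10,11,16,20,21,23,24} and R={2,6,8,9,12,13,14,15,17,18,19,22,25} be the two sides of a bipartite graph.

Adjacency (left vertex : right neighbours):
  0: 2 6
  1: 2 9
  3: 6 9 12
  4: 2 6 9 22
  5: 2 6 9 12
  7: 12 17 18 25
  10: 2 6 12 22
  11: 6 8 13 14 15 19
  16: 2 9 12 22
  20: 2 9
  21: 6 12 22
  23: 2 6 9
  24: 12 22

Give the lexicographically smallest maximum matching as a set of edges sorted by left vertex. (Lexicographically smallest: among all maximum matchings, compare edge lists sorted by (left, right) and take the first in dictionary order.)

|M| = 7 (so the lex-smallest maximum matching has 7 edges)
process left vertices in ascending order; for each, take the smallest-labelled available neighbour that still permits 7 edges overall, or leave it unmatched if none does
lex-smallest matching: {0-2, 1-9, 3-6, 4-22, 5-12, 7-17, 11-8}

Lex-smallest maximum matching: {(0,2), (1,9), (3,6), (4,22), (5,12), (7,17), (11,8)}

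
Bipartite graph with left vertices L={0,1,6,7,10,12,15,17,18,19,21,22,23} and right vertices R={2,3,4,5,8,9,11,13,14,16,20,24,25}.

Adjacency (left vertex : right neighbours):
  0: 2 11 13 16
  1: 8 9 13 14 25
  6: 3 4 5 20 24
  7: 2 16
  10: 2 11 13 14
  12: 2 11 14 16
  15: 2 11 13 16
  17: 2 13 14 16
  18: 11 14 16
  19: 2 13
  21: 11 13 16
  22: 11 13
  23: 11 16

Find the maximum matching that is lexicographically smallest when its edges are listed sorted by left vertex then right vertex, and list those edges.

|M| = 7 (so the lex-smallest maximum matching has 7 edges)
process left vertices in ascending order; for each, take the smallest-labelled available neighbour that still permits 7 edges overall, or leave it unmatched if none does
lex-smallest matching: {0-2, 1-8, 6-3, 7-16, 10-11, 12-14, 15-13}

Lex-smallest maximum matching: {(0,2), (1,8), (6,3), (7,16), (10,11), (12,14), (15,13)}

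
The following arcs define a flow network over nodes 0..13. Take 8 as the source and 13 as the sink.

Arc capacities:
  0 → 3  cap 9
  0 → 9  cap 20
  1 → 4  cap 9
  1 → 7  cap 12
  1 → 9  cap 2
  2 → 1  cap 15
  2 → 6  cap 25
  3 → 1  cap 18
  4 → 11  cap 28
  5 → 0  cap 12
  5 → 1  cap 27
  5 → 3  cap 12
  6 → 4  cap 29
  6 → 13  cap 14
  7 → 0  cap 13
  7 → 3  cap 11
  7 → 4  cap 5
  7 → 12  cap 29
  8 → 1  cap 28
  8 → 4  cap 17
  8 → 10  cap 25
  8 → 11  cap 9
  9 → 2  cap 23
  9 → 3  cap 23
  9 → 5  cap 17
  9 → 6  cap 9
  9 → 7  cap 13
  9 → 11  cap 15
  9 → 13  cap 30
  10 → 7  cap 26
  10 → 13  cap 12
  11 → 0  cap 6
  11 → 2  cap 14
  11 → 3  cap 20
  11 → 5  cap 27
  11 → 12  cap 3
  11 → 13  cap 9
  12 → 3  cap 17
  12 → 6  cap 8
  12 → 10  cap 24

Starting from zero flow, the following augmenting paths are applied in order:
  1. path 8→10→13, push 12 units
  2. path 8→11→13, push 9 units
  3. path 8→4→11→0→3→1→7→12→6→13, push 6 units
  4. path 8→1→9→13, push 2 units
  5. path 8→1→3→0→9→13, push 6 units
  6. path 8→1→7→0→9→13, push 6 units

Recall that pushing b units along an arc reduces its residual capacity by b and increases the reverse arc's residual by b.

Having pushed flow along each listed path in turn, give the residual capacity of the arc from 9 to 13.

after path 1 (8→10→13, push 12): res(9,13)=30
after path 2 (8→11→13, push 9): res(9,13)=30
after path 3 (8→4→11→0→3→1→7→12→6→13, push 6): res(9,13)=30
after path 4 (8→1→9→13, push 2): res(9,13)=28
after path 5 (8→1→3→0→9→13, push 6): res(9,13)=22
after path 6 (8→1→7→0→9→13, push 6): res(9,13)=16

Residual capacity of (9,13): 16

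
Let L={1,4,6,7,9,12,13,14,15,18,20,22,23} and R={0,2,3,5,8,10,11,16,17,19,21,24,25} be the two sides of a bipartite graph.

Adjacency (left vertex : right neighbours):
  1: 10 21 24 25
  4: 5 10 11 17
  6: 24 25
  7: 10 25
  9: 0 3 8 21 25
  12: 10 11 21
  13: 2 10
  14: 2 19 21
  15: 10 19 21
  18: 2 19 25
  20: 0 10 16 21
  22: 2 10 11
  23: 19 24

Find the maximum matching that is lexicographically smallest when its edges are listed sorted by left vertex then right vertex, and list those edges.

Lex-smallest maximum matching: {(1,10), (4,5), (6,24), (7,25), (9,0), (12,11), (13,2), (14,19), (15,21), (20,16)}

|M| = 10 (so the lex-smallest maximum matching has 10 edges)
process left vertices in ascending order; for each, take the smallest-labelled available neighbour that still permits 10 edges overall, or leave it unmatched if none does
lex-smallest matching: {1-10, 4-5, 6-24, 7-25, 9-0, 12-11, 13-2, 14-19, 15-21, 20-16}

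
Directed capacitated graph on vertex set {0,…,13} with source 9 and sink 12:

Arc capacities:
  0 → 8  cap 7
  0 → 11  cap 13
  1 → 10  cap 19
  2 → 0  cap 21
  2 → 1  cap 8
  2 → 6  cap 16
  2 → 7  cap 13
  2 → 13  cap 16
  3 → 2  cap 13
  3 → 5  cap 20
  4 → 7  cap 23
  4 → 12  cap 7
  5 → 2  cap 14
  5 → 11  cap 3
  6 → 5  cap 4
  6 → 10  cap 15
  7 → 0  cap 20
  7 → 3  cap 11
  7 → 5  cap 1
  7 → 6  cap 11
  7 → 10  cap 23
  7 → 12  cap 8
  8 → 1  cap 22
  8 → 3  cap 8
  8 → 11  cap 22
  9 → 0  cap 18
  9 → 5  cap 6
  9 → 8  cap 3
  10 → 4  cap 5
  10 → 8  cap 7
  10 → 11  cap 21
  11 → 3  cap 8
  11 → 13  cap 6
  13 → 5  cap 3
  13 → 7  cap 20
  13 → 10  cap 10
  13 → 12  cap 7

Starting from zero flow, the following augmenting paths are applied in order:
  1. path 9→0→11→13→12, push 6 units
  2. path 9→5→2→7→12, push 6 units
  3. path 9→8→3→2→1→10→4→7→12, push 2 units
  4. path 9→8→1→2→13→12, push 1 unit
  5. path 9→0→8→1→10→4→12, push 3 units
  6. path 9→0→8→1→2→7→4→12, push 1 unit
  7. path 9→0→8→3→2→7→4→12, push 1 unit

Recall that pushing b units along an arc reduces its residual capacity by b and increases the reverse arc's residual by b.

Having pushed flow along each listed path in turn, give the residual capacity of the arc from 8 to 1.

after path 1 (9→0→11→13→12, push 6): res(8,1)=22
after path 2 (9→5→2→7→12, push 6): res(8,1)=22
after path 3 (9→8→3→2→1→10→4→7→12, push 2): res(8,1)=22
after path 4 (9→8→1→2→13→12, push 1): res(8,1)=21
after path 5 (9→0→8→1→10→4→12, push 3): res(8,1)=18
after path 6 (9→0→8→1→2→7→4→12, push 1): res(8,1)=17
after path 7 (9→0→8→3→2→7→4→12, push 1): res(8,1)=17

Residual capacity of (8,1): 17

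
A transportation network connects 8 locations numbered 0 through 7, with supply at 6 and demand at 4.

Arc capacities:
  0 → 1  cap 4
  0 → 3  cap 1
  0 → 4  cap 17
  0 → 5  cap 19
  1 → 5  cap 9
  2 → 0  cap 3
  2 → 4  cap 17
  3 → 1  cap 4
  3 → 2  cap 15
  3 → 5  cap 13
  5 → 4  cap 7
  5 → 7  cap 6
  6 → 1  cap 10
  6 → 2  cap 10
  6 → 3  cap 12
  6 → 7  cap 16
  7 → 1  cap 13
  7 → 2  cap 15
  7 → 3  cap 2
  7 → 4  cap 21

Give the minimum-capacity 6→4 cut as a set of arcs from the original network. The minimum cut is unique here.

augment #1: 6→2→4 push 10
augment #2: 6→7→4 push 16
augment #3: 6→1→5→4 push 7
augment #4: 6→3→2→4 push 7
augment #5: 6→1→5→7→4 push 2
augment #6: 6→3→2→0→4 push 3
augment #7: 6→3→5→7→4 push 2
max flow = 47; residual-reachable set from 6 gives S-side
cut edges (S→T): {(1,5), (6,2), (6,3), (6,7)} total cap 47

Min-cut arcs: {(1,5), (6,2), (6,3), (6,7)} (total capacity 47)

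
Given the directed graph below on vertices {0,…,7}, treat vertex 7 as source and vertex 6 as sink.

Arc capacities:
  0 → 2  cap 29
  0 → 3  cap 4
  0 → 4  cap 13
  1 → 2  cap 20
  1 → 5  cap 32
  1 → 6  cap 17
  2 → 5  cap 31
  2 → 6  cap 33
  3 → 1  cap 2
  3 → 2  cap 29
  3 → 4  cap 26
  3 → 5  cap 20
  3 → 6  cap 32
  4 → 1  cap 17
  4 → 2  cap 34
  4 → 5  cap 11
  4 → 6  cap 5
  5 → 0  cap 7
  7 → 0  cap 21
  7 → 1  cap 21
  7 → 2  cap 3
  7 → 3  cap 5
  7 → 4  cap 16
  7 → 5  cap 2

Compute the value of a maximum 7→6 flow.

augment #1: 7→1→6 bottleneck 17, total now 17
augment #2: 7→2→6 bottleneck 3, total now 20
augment #3: 7→3→6 bottleneck 5, total now 25
augment #4: 7→4→6 bottleneck 5, total now 30
augment #5: 7→0→2→6 bottleneck 21, total now 51
augment #6: 7→1→2→6 bottleneck 4, total now 55
augment #7: 7→4→2→6 bottleneck 5, total now 60
augment #8: 7→5→0→3→6 bottleneck 2, total now 62
augment #9: 7→4→2→0→3→6 bottleneck 2, total now 64

Maximum flow value: 64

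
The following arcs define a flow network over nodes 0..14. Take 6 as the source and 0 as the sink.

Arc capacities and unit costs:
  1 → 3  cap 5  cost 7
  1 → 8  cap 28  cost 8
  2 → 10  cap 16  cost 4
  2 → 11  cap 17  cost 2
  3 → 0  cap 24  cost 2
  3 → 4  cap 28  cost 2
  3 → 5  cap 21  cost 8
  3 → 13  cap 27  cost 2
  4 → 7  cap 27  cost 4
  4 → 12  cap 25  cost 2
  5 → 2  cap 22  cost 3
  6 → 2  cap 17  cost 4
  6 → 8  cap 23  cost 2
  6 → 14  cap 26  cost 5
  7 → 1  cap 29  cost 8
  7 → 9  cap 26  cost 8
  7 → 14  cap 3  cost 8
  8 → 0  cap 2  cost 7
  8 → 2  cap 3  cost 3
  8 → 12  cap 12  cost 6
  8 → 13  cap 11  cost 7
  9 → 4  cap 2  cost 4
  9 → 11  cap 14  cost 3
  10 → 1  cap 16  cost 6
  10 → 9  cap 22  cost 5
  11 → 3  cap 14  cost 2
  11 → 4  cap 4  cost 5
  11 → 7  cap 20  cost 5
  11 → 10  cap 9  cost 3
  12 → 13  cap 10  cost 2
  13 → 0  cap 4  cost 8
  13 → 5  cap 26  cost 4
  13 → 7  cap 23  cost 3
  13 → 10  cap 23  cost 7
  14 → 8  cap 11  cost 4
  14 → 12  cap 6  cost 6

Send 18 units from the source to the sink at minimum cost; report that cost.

shortest-cost path #1: 6→8→0 push 2 @ unit cost 9 (adds 18)
shortest-cost path #2: 6→2→11→3→0 push 14 @ unit cost 10 (adds 140)
shortest-cost path #3: 6→8→13→0 push 2 @ unit cost 17 (adds 34)
total cost = 192

Minimum cost for 18 units: 192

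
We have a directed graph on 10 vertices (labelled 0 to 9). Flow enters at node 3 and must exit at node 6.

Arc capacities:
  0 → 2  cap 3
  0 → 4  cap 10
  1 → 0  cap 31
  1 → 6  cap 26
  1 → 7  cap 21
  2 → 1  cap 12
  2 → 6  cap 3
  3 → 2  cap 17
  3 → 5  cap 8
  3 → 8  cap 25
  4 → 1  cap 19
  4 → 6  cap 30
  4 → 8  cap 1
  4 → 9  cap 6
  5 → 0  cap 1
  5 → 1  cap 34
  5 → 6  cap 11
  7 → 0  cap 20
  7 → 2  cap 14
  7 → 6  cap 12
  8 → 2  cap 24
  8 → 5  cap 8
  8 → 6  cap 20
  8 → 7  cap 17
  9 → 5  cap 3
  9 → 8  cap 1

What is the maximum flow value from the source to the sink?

augment #1: 3→2→6 bottleneck 3, total now 3
augment #2: 3→5→6 bottleneck 8, total now 11
augment #3: 3→8→6 bottleneck 20, total now 31
augment #4: 3→2→1→6 bottleneck 12, total now 43
augment #5: 3→8→5→6 bottleneck 3, total now 46
augment #6: 3→8→7→6 bottleneck 2, total now 48

Maximum flow value: 48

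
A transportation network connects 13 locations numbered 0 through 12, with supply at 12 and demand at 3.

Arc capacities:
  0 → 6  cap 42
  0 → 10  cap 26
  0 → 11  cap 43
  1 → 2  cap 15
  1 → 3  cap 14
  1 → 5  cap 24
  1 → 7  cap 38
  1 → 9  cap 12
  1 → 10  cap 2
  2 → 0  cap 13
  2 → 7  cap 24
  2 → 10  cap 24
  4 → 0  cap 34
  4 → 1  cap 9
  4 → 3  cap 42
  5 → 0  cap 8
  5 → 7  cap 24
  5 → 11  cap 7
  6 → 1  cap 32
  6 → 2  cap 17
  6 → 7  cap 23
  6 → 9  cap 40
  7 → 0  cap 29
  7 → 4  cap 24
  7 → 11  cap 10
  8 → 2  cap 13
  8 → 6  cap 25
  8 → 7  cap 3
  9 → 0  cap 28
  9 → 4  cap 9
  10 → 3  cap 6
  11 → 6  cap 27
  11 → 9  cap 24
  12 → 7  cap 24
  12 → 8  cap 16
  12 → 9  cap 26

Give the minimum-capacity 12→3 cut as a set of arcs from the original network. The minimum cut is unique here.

augment #1: 12→7→4→3 push 24
augment #2: 12→9→4→3 push 9
augment #3: 12→8→2→10→3 push 6
augment #4: 12→8→6→1→3 push 10
augment #5: 12→9→0→6→1→3 push 4
max flow = 53; residual-reachable set from 12 gives S-side
cut edges (S→T): {(1,3), (7,4), (9,4), (10,3)} total cap 53

Min-cut arcs: {(1,3), (7,4), (9,4), (10,3)} (total capacity 53)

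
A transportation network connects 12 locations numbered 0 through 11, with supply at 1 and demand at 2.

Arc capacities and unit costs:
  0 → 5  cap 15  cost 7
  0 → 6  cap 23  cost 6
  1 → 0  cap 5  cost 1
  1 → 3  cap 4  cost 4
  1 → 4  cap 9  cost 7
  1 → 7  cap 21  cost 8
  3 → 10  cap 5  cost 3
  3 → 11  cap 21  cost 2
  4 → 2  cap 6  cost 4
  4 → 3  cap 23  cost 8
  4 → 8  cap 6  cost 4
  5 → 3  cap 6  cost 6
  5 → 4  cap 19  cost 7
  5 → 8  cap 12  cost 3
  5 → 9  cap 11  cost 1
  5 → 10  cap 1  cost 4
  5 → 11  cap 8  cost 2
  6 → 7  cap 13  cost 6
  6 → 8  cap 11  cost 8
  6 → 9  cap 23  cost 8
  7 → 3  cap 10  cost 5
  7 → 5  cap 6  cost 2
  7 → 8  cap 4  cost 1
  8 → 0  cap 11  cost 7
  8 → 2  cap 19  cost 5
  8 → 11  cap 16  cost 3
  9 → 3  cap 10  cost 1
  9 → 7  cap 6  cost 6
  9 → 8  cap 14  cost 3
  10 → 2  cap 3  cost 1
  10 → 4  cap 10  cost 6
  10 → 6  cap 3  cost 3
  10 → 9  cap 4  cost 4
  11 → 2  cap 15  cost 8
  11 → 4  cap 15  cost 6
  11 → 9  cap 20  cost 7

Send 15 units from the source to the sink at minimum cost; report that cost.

Minimum cost for 15 units: 176

shortest-cost path #1: 1→3→10→2 push 3 @ unit cost 8 (adds 24)
shortest-cost path #2: 1→4→2 push 6 @ unit cost 11 (adds 66)
shortest-cost path #3: 1→7→8→2 push 4 @ unit cost 14 (adds 56)
shortest-cost path #4: 1→3→11→2 push 1 @ unit cost 14 (adds 14)
shortest-cost path #5: 1→4→8→2 push 1 @ unit cost 16 (adds 16)
total cost = 176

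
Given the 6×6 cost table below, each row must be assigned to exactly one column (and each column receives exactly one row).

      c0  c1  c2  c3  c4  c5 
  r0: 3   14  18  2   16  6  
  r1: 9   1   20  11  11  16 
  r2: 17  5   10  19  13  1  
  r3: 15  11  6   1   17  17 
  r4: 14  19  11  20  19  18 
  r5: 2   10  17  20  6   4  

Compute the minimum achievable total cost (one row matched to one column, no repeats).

optimal assignment: row0→col0 (cost 3), row1→col1 (cost 1), row2→col5 (cost 1), row3→col3 (cost 1), row4→col2 (cost 11), row5→col4 (cost 6)
total = 3 + 1 + 1 + 1 + 11 + 6 = 23

Minimum assignment cost: 23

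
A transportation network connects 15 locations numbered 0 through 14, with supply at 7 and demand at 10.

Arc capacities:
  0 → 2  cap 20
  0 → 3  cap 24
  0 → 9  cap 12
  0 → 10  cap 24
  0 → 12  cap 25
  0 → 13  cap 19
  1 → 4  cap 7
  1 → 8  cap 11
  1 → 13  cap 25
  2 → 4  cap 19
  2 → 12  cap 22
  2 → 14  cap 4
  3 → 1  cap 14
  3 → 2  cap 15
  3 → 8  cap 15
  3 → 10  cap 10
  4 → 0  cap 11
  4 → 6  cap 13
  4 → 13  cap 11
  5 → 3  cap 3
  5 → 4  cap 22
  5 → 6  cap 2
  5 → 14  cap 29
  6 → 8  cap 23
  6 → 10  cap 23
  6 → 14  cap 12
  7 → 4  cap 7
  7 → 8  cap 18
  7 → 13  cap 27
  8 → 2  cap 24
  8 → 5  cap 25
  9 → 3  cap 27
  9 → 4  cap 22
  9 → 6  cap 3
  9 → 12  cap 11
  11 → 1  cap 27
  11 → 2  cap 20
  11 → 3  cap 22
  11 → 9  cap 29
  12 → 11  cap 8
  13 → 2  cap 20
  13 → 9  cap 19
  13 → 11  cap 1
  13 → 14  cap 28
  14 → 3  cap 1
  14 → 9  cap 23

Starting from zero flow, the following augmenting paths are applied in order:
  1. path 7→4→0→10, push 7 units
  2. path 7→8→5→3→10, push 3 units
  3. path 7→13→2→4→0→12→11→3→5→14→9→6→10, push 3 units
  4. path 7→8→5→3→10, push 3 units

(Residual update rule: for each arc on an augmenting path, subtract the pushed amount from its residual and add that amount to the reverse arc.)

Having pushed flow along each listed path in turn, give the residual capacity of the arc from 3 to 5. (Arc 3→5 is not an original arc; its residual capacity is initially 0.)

after path 1 (7→4→0→10, push 7): res(3,5)=0
after path 2 (7→8→5→3→10, push 3): res(3,5)=3
after path 3 (7→13→2→4→0→12→11→3→5→14→9→6→10, push 3): res(3,5)=0
after path 4 (7→8→5→3→10, push 3): res(3,5)=3

Residual capacity of (3,5): 3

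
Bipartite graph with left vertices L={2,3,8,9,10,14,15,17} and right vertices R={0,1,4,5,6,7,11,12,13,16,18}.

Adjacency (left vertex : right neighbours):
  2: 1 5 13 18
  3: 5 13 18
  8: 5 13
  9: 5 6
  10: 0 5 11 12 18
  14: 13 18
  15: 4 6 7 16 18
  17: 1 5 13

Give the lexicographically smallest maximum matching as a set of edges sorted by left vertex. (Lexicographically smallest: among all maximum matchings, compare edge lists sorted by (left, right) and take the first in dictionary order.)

Lex-smallest maximum matching: {(2,1), (3,5), (8,13), (9,6), (10,0), (14,18), (15,4)}

|M| = 7 (so the lex-smallest maximum matching has 7 edges)
process left vertices in ascending order; for each, take the smallest-labelled available neighbour that still permits 7 edges overall, or leave it unmatched if none does
lex-smallest matching: {2-1, 3-5, 8-13, 9-6, 10-0, 14-18, 15-4}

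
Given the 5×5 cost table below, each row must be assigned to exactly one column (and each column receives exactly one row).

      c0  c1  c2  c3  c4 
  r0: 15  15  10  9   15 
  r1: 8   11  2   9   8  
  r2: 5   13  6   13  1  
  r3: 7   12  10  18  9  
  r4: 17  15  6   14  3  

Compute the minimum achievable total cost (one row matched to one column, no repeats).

Minimum assignment cost: 31

optimal assignment: row0→col3 (cost 9), row1→col2 (cost 2), row2→col0 (cost 5), row3→col1 (cost 12), row4→col4 (cost 3)
total = 9 + 2 + 5 + 12 + 3 = 31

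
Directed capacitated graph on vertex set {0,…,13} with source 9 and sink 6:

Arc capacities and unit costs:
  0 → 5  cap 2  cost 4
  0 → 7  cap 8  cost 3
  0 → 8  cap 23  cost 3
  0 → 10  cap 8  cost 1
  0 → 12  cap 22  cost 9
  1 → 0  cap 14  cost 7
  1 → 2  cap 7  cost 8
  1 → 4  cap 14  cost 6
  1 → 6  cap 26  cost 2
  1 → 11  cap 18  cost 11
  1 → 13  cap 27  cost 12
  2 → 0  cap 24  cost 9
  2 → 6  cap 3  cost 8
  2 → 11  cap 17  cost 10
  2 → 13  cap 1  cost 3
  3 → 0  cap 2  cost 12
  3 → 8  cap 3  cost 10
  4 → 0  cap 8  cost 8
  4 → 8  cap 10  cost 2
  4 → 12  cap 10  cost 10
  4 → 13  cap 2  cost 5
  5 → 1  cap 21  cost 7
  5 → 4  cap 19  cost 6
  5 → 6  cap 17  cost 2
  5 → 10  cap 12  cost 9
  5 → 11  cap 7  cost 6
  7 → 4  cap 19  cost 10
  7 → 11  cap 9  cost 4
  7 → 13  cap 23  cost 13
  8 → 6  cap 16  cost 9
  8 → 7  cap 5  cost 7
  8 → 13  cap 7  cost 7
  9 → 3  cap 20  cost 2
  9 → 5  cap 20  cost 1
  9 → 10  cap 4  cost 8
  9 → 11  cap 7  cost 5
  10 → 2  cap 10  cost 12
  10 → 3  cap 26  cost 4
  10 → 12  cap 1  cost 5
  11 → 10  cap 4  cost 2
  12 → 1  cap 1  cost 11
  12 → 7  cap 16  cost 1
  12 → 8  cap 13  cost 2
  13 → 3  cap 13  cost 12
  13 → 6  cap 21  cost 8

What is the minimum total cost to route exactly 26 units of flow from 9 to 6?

Minimum cost for 26 units: 219

shortest-cost path #1: 9→5→6 push 17 @ unit cost 3 (adds 51)
shortest-cost path #2: 9→5→1→6 push 3 @ unit cost 10 (adds 30)
shortest-cost path #3: 9→3→8→6 push 3 @ unit cost 21 (adds 63)
shortest-cost path #4: 9→11→10→12→8→6 push 1 @ unit cost 23 (adds 23)
shortest-cost path #5: 9→3→0→8→6 push 2 @ unit cost 26 (adds 52)
total cost = 219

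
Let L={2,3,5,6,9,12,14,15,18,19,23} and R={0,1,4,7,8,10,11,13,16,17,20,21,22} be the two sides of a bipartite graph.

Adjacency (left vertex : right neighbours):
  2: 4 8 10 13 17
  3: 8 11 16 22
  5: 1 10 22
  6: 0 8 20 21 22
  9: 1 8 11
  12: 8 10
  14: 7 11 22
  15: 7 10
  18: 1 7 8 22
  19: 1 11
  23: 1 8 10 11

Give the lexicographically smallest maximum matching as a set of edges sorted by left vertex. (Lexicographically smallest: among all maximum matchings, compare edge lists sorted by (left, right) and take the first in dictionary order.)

Lex-smallest maximum matching: {(2,4), (3,16), (5,1), (6,0), (9,8), (12,10), (14,7), (18,22), (19,11)}

|M| = 9 (so the lex-smallest maximum matching has 9 edges)
process left vertices in ascending order; for each, take the smallest-labelled available neighbour that still permits 9 edges overall, or leave it unmatched if none does
lex-smallest matching: {2-4, 3-16, 5-1, 6-0, 9-8, 12-10, 14-7, 18-22, 19-11}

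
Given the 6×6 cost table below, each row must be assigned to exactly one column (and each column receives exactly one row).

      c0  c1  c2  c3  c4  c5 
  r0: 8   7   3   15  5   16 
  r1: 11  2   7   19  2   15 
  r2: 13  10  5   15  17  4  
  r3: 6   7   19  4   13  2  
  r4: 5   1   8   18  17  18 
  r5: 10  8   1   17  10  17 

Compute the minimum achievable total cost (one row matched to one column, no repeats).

Minimum assignment cost: 20

optimal assignment: row0→col0 (cost 8), row1→col4 (cost 2), row2→col5 (cost 4), row3→col3 (cost 4), row4→col1 (cost 1), row5→col2 (cost 1)
total = 8 + 2 + 4 + 4 + 1 + 1 = 20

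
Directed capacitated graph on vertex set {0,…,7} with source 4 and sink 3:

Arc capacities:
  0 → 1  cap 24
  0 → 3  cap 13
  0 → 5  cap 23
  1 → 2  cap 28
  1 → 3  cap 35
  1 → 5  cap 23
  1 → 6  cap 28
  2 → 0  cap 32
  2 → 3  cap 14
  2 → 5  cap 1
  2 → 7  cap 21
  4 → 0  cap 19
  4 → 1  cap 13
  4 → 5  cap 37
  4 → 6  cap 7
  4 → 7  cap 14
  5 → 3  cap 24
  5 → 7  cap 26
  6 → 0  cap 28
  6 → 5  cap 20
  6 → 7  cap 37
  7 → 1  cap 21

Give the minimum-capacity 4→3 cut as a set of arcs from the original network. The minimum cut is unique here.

Min-cut arcs: {(4,0), (4,1), (4,6), (5,3), (7,1)} (total capacity 84)

augment #1: 4→0→3 push 13
augment #2: 4→1→3 push 13
augment #3: 4→5→3 push 24
augment #4: 4→0→1→3 push 6
augment #5: 4→7→1→3 push 14
augment #6: 4→5→7→1→3 push 2
augment #7: 4→5→7→1→2→3 push 5
augment #8: 4→6→0→1→2→3 push 7
max flow = 84; residual-reachable set from 4 gives S-side
cut edges (S→T): {(4,0), (4,1), (4,6), (5,3), (7,1)} total cap 84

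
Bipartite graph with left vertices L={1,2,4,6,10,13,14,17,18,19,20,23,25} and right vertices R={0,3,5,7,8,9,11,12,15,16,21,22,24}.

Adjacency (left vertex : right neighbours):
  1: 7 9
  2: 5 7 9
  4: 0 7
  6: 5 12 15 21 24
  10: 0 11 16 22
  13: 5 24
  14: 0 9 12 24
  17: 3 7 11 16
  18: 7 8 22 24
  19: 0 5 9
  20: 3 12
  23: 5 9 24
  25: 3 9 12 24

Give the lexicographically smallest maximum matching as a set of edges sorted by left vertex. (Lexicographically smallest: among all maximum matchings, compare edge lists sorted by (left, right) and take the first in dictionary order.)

|M| = 11 (so the lex-smallest maximum matching has 11 edges)
process left vertices in ascending order; for each, take the smallest-labelled available neighbour that still permits 11 edges overall, or leave it unmatched if none does
lex-smallest matching: {1-7, 2-5, 4-0, 6-15, 10-11, 13-24, 14-9, 17-16, 18-8, 20-3, 25-12}

Lex-smallest maximum matching: {(1,7), (2,5), (4,0), (6,15), (10,11), (13,24), (14,9), (17,16), (18,8), (20,3), (25,12)}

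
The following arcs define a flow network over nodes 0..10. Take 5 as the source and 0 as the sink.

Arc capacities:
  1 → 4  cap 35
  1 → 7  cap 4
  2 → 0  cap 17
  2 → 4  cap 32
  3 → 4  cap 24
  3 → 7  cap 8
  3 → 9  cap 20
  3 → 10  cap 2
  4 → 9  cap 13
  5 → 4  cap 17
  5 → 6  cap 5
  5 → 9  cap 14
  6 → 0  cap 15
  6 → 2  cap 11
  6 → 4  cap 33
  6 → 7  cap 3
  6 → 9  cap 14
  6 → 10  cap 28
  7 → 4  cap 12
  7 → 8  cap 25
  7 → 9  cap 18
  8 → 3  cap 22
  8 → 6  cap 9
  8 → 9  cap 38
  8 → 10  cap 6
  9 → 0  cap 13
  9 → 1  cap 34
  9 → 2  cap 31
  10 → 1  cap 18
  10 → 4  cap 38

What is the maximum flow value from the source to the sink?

Maximum flow value: 32

augment #1: 5→6→0 bottleneck 5, total now 5
augment #2: 5→9→0 bottleneck 13, total now 18
augment #3: 5→9→2→0 bottleneck 1, total now 19
augment #4: 5→4→9→2→0 bottleneck 13, total now 32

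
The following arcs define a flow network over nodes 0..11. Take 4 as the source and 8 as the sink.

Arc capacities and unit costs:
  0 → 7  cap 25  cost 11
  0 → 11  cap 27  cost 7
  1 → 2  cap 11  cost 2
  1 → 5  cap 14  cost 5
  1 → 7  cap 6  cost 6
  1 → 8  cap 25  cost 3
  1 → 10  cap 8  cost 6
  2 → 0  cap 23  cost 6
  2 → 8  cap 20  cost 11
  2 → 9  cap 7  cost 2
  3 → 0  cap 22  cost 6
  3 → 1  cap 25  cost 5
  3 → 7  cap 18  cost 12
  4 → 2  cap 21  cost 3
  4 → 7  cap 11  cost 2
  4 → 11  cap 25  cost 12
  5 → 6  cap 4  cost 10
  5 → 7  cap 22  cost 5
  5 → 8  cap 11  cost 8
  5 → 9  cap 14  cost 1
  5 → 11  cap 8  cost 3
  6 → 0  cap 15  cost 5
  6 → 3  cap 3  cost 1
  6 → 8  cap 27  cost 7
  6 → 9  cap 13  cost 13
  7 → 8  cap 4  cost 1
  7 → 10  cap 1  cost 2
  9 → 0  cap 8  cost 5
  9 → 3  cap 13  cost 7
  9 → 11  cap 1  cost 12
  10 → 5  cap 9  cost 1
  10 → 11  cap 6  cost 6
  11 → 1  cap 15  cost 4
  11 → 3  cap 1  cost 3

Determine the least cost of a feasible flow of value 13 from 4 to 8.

shortest-cost path #1: 4→7→8 push 4 @ unit cost 3 (adds 12)
shortest-cost path #2: 4→7→10→5→8 push 1 @ unit cost 13 (adds 13)
shortest-cost path #3: 4→2→8 push 8 @ unit cost 14 (adds 112)
total cost = 137

Minimum cost for 13 units: 137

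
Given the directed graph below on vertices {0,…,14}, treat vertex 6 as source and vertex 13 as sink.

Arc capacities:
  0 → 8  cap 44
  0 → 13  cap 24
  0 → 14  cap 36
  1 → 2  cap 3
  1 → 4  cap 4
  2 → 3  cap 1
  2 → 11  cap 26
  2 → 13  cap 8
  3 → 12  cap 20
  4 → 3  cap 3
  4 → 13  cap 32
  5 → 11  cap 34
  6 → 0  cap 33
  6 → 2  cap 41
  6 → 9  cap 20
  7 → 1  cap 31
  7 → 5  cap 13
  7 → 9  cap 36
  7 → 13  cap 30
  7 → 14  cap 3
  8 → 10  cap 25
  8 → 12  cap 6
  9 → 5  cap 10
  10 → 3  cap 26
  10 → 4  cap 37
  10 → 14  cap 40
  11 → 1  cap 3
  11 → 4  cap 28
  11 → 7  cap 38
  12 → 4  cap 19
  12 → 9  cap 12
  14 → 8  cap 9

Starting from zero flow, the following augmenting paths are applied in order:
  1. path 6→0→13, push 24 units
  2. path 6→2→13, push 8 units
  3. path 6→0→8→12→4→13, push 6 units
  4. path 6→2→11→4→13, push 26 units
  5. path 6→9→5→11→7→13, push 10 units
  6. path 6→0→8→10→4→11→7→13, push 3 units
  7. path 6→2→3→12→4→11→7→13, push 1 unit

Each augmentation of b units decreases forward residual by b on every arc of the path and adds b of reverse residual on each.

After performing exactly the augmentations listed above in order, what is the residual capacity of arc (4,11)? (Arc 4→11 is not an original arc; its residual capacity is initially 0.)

Residual capacity of (4,11): 22

after path 1 (6→0→13, push 24): res(4,11)=0
after path 2 (6→2→13, push 8): res(4,11)=0
after path 3 (6→0→8→12→4→13, push 6): res(4,11)=0
after path 4 (6→2→11→4→13, push 26): res(4,11)=26
after path 5 (6→9→5→11→7→13, push 10): res(4,11)=26
after path 6 (6→0→8→10→4→11→7→13, push 3): res(4,11)=23
after path 7 (6→2→3→12→4→11→7→13, push 1): res(4,11)=22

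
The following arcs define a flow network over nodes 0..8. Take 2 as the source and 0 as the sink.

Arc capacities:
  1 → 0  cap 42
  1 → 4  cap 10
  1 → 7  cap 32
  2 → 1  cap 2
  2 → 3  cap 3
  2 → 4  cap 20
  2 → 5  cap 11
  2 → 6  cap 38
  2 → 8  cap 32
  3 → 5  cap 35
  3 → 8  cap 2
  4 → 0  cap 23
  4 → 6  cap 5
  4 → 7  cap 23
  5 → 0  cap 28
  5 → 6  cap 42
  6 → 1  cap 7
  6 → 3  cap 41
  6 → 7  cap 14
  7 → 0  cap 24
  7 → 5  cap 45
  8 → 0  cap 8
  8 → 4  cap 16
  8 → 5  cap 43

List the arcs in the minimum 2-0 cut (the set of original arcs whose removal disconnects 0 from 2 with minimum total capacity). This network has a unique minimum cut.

augment #1: 2→1→0 push 2
augment #2: 2→4→0 push 20
augment #3: 2→5→0 push 11
augment #4: 2→8→0 push 8
augment #5: 2→3→5→0 push 3
augment #6: 2→6→1→0 push 7
augment #7: 2→6→7→0 push 14
augment #8: 2→8→4→0 push 3
augment #9: 2→8→5→0 push 14
augment #10: 2→8→4→7→0 push 7
augment #11: 2→6→3→8→4→7→0 push 2
augment #12: 2→6→3→5→8→4→7→0 push 1
max flow = 92; residual-reachable set from 2 gives S-side
cut edges (S→T): {(2,1), (4,0), (5,0), (6,1), (7,0), (8,0)} total cap 92

Min-cut arcs: {(2,1), (4,0), (5,0), (6,1), (7,0), (8,0)} (total capacity 92)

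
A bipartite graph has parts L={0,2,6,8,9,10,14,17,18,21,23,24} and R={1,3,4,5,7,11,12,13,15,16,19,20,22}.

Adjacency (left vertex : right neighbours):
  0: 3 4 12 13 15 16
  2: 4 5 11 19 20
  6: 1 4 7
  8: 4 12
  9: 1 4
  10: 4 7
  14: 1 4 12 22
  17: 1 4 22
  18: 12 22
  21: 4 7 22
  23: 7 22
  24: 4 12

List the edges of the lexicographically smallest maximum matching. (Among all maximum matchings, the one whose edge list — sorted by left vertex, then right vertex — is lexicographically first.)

|M| = 7 (so the lex-smallest maximum matching has 7 edges)
process left vertices in ascending order; for each, take the smallest-labelled available neighbour that still permits 7 edges overall, or leave it unmatched if none does
lex-smallest matching: {0-3, 2-5, 6-1, 8-4, 10-7, 14-12, 17-22}

Lex-smallest maximum matching: {(0,3), (2,5), (6,1), (8,4), (10,7), (14,12), (17,22)}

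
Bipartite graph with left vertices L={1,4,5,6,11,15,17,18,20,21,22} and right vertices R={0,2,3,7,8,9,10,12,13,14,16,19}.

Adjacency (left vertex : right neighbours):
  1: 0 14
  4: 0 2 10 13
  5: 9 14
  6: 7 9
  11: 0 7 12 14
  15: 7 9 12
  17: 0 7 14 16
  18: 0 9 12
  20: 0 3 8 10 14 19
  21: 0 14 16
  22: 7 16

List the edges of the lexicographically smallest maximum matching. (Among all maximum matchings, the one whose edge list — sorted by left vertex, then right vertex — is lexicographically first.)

|M| = 8 (so the lex-smallest maximum matching has 8 edges)
process left vertices in ascending order; for each, take the smallest-labelled available neighbour that still permits 8 edges overall, or leave it unmatched if none does
lex-smallest matching: {1-0, 4-2, 5-9, 6-7, 11-12, 17-14, 20-3, 21-16}

Lex-smallest maximum matching: {(1,0), (4,2), (5,9), (6,7), (11,12), (17,14), (20,3), (21,16)}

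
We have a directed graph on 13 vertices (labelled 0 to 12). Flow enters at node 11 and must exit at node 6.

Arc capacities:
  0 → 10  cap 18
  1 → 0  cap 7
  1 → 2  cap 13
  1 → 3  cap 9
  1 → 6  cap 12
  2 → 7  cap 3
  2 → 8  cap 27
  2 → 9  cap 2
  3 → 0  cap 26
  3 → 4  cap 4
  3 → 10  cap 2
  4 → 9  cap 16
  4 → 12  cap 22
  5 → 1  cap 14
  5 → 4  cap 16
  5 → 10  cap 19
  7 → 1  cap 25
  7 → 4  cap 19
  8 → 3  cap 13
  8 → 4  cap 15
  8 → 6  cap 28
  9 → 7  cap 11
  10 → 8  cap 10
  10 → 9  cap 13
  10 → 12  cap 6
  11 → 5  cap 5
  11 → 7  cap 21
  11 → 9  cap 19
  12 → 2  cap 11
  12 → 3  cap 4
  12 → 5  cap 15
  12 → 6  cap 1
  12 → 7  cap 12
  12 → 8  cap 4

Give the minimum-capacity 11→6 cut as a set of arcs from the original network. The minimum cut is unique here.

Min-cut arcs: {(9,7), (11,5), (11,7)} (total capacity 37)

augment #1: 11→5→1→6 push 5
augment #2: 11→7→1→6 push 7
augment #3: 11→7→4→12→6 push 1
augment #4: 11→7→1→2→8→6 push 13
augment #5: 11→9→7→4→12→8→6 push 4
augment #6: 11→9→7→1→0→10→8→6 push 5
augment #7: 11→9→7→4→12→2→8→6 push 2
max flow = 37; residual-reachable set from 11 gives S-side
cut edges (S→T): {(9,7), (11,5), (11,7)} total cap 37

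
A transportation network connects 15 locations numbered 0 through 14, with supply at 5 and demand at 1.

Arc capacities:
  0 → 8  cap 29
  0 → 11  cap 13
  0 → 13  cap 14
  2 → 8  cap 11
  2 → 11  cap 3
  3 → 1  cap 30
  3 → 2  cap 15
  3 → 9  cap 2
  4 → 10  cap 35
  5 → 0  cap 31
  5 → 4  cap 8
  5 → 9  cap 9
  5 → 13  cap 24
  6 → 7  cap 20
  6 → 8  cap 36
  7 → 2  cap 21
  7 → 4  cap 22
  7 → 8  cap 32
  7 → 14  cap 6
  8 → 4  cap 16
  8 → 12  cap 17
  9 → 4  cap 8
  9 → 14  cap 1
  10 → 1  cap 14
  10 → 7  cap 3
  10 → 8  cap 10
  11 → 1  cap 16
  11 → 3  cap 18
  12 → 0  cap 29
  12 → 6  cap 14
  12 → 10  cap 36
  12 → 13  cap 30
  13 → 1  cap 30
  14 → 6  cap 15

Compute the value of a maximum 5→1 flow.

augment #1: 5→13→1 bottleneck 24, total now 24
augment #2: 5→0→11→1 bottleneck 13, total now 37
augment #3: 5→0→13→1 bottleneck 6, total now 43
augment #4: 5→4→10→1 bottleneck 8, total now 51
augment #5: 5→9→4→10→1 bottleneck 6, total now 57
augment #6: 5→9→4→10→7→2→11→1 bottleneck 2, total now 59
augment #7: 5→9→14→6→7→2→11→1 bottleneck 1, total now 60

Maximum flow value: 60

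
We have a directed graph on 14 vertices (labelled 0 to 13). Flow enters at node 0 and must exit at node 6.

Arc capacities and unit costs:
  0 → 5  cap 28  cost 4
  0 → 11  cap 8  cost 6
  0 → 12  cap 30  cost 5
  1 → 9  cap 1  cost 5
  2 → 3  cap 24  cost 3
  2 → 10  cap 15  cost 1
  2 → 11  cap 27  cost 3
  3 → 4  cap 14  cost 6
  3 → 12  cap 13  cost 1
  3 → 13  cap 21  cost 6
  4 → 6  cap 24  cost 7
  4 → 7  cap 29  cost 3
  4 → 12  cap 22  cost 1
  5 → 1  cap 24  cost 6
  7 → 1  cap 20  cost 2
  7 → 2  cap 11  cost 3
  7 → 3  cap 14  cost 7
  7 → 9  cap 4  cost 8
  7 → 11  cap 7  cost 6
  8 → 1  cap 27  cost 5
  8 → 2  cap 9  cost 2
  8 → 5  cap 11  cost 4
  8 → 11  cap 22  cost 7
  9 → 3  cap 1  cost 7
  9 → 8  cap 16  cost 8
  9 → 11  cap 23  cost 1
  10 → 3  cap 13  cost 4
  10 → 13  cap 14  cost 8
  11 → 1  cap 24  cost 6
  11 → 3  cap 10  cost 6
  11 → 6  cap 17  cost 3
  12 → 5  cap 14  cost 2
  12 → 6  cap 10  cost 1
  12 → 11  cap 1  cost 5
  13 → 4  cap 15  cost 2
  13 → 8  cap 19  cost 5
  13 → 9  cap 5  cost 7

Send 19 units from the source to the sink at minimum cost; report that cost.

shortest-cost path #1: 0→12→6 push 10 @ unit cost 6 (adds 60)
shortest-cost path #2: 0→11→6 push 8 @ unit cost 9 (adds 72)
shortest-cost path #3: 0→12→11→6 push 1 @ unit cost 13 (adds 13)
total cost = 145

Minimum cost for 19 units: 145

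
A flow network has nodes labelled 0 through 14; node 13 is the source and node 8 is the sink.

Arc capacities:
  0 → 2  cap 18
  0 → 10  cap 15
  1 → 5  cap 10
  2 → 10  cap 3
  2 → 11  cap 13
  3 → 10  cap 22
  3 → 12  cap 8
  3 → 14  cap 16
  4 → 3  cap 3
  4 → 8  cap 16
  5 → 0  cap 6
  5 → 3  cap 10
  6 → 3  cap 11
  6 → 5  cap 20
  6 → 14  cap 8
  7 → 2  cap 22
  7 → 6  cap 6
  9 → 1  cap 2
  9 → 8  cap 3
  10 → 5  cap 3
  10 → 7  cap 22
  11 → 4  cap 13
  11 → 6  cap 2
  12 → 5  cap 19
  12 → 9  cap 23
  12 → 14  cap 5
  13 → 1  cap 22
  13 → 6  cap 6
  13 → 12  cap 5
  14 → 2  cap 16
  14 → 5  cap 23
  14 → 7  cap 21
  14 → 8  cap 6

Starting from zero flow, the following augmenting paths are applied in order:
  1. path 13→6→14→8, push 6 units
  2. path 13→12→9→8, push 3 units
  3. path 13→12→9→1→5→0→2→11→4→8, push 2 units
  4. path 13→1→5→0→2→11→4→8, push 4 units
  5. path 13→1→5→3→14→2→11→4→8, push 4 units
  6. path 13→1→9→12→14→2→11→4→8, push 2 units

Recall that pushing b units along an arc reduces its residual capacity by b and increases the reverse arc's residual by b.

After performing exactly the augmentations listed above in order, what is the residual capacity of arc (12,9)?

Residual capacity of (12,9): 20

after path 1 (13→6→14→8, push 6): res(12,9)=23
after path 2 (13→12→9→8, push 3): res(12,9)=20
after path 3 (13→12→9→1→5→0→2→11→4→8, push 2): res(12,9)=18
after path 4 (13→1→5→0→2→11→4→8, push 4): res(12,9)=18
after path 5 (13→1→5→3→14→2→11→4→8, push 4): res(12,9)=18
after path 6 (13→1→9→12→14→2→11→4→8, push 2): res(12,9)=20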